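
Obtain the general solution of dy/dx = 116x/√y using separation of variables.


Separate: √y dy = 116x dx.
Integrate: (2/3)y^(3/2) = 58x² + C.


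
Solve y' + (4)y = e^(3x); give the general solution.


P(x) = 4 ⇒ μ = e^(4x).
(μ y)' = e^(7x) ⇒ μ y = e^(7x)/7 + C.
Divide by μ: y = (1/7)e^(3x) + Ce^(-4x).


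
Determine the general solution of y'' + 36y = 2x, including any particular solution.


Homogeneous: r² + 36 = 0 ⇒ r = ±6i, y_h = C₁cos(6x) + C₂sin(6x).
Polynomial forcing; try y_p = Ax + B. Then y_p'' + 36 y_p = 36(Ax + B) = 2x, so B = 0 and A = 1/18.
General solution: y = C₁cos(6x) + C₂sin(6x) + (1/18)x.


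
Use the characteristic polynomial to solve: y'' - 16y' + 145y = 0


Characteristic equation: r² - 16r + 145 = 0.
Discriminant is negative; roots r = 8 ± 9i (complex conjugate pair).
General solution uses e^(α x)(C₁ cos(β x) + C₂ sin(β x)): y = e^(8x)(C₁cos(9x) + C₂sin(9x)).


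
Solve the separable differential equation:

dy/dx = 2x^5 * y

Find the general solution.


Separate variables: dy/y = 2x^5 dx.
Integrate: ln|y| = (1/3)x^6 + C₀.
Exponentiate: y = Ce^((1/3)x^6).


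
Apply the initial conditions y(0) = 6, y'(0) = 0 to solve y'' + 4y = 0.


Characteristic roots of r² + 4 = 0 are ±2i, so y = C₁cos(2x) + C₂sin(2x).
Apply y(0) = 6: C₁ = 6. Differentiate and apply y'(0) = 0: 2·C₂ = 0, so C₂ = 0.
Particular solution: y = 6cos(2x).


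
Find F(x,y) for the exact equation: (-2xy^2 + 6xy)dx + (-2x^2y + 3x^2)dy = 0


Check exactness: ∂M/∂y = -4xy + 6x and ∂N/∂x = -4xy + 6x; equal, so the equation is exact.
Integrate M with respect to x (treating y as constant): ∫M dx = -x^2y^2 + 3x^2y + h(y).
Differentiate w.r.t. y and set equal to N: all terms match, so h'(y) = 0 and h is a constant absorbed into C.
General solution: -x^2y^2 + 3x^2y = C.


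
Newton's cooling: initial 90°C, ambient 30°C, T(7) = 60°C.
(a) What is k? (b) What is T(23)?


Newton's law: T(t) = T_a + (T₀ - T_a)e^(-kt).
(a) Use T(7) = 60: (60 - 30)/(90 - 30) = e^(-k·7), so k = -ln(0.500)/7 ≈ 0.0990.
(b) Apply k to t = 23: T(23) = 30 + (60)e^(-2.277) ≈ 36.2°C.


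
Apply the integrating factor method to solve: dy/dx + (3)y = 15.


P(x) = 3, Q(x) = 15; integrating factor μ = e^(3x).
(μ y)' = 15e^(3x) ⇒ μ y = 5e^(3x) + C.
Divide by μ: y = 5 + Ce^(-3x).


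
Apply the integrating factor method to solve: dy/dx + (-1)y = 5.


P(x) = -1 ⇒ μ = e^(-x).
(μ y)' = 5e^(-x) ⇒ μ y = -5e^(-x) + C.
Divide by μ: y = -5 + Ce^(x).


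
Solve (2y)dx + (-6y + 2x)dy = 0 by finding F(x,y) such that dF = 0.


Check exactness: ∂M/∂y = 2 and ∂N/∂x = 2; equal, so the equation is exact.
Integrate M with respect to x (treating y as constant): ∫M dx = 2xy + h(y).
Differentiate w.r.t. y and set equal to N: the x-dependent terms already match, leaving h'(y) = -6y. Integrate: h(y) = -3y^2.
So F(x,y) = -3y^2 + 2xy.
General solution: -3y^2 + 2xy = C.


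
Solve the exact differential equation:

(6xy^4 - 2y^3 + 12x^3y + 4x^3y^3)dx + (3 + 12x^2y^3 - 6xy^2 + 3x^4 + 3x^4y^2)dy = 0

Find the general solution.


Check exactness: ∂M/∂y = 24xy^3 - 6y^2 + 12x^3 + 12x^3y^2 and ∂N/∂x = 24xy^3 - 6y^2 + 12x^3 + 12x^3y^2; equal, so the equation is exact.
Integrate M with respect to x (treating y as constant): ∫M dx = 3x^2y^4 - 2xy^3 + 3x^4y + x^4y^3 + h(y).
Differentiate w.r.t. y and set equal to N: the x-dependent terms already match, leaving h'(y) = 3. Integrate: h(y) = 3y.
So F(x,y) = 3y + 3x^2y^4 - 2xy^3 + 3x^4y + x^4y^3.
General solution: 3y + 3x^2y^4 - 2xy^3 + 3x^4y + x^4y^3 = C.


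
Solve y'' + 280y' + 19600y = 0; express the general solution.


Characteristic equation: r² + 280r + 19600 = 0, i.e. (r + 140)² = 0.
Repeated root r = -140; include an x factor for the second linearly independent solution.
General solution: y = (C₁ + C₂x)e^(-140x).


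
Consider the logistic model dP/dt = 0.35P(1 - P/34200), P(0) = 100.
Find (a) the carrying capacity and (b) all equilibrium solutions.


Logistic ODE dP/dt = 0.35P(1 - P/34200) has equilibria where dP/dt = 0, i.e. P = 0 or P = 34200.
The coefficient (1 - P/K) = 0 when P = K, identifying K = 34200 as the carrying capacity.
(a) K = 34200; (b) equilibria P = 0 and P = 34200.


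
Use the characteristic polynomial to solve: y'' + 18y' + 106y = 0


Characteristic equation: r² + 18r + 106 = 0.
Discriminant is negative; roots r = -9 ± 5i (complex conjugate pair).
General solution uses e^(α x)(C₁ cos(β x) + C₂ sin(β x)): y = e^(-9x)(C₁cos(5x) + C₂sin(5x)).


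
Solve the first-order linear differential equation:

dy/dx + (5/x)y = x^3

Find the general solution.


P(x) = 5/x ⇒ μ = x^5.
(x^5 y)' = x^8 ⇒ x^5 y = x^9/(9) + C.
Solve for y: y = (1/9)x^4 + C/x^5.


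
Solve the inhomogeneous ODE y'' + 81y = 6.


Homogeneous part: r² + 81 = 0 ⇒ r = ±9i, so y_h = C₁cos(9x) + C₂sin(9x).
Try constant y_p = A; plug in: 81A = 6 ⇒ A = 2/27.
General solution: y = C₁cos(9x) + C₂sin(9x) + 2/27.


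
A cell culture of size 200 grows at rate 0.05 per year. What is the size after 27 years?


The ODE dP/dt = 0.05P has solution P(t) = P(0)e^(0.05t).
Substitute P(0) = 200 and t = 27: P(27) = 200 e^(1.35) ≈ 771.


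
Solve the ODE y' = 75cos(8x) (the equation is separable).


g(y) = 1, so integrate directly: y = ∫ 75cos(8x) dx = (75/8)sin(8x) + C.


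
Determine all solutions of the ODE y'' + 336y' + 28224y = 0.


Characteristic equation: r² + 336r + 28224 = 0, i.e. (r + 168)² = 0.
Repeated root r = -168; include an x factor for the second linearly independent solution.
General solution: y = (C₁ + C₂x)e^(-168x).


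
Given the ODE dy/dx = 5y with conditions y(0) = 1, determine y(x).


General solution of y' = 5y is y = Ce^(5x).
Apply y(0) = 1: C = 1.
Particular solution: y = e^(5x).


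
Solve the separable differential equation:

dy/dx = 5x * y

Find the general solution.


Separate variables: dy/y = 5x dx.
Integrate: ln|y| = (5/2)x^2 + C₀.
Exponentiate: y = Ce^((5/2)x^2).


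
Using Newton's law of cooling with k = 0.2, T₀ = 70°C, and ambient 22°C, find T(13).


Newton's law: dT/dt = -k(T - T_a) has solution T(t) = T_a + (T₀ - T_a)e^(-kt).
Plug in T_a = 22, T₀ = 70, k = 0.2, t = 13: T(13) = 22 + (48)e^(-2.60) ≈ 25.6°C.


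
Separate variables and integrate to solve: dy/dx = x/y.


Separate variables: y dy = x dx.
Integrate both sides: y²/2 = (1/2)x^2 + C₀.
Multiply by 2: y² = x^2 + C.


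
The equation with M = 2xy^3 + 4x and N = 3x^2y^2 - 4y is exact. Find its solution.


Check exactness: ∂M/∂y = 6xy^2 and ∂N/∂x = 6xy^2; equal, so the equation is exact.
Integrate M with respect to x (treating y as constant): ∫M dx = x^2y^3 + 2x^2 + h(y).
Differentiate w.r.t. y and set equal to N: the x-dependent terms already match, leaving h'(y) = -4y. Integrate: h(y) = -2y^2.
So F(x,y) = x^2y^3 + 2x^2 - 2y^2.
General solution: x^2y^3 + 2x^2 - 2y^2 = C.


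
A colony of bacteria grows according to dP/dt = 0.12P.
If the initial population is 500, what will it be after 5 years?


The ODE dP/dt = 0.12P has solution P(t) = P(0)e^(0.12t).
Substitute P(0) = 500 and t = 5: P(5) = 500 e^(0.60) ≈ 911.


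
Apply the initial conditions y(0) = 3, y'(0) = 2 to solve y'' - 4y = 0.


Characteristic roots of r² - 4 = 0 are 2, -2.
General solution y = c₁ e^(2x) + c₂ e^(-2x).
Apply y(0) = 3: c₁ + c₂ = 3. Apply y'(0) = 2: 2 c₁ - 2 c₂ = 2.
Solve: c₁ = 2, c₂ = 1.
Particular solution: y = 2e^(2x) + e^(-2x).


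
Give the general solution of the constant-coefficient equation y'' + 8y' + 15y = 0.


Characteristic equation: r² + 8r + 15 = 0.
Factor: (r + 5)(r + 3) = 0 ⇒ r = -5, -3 (distinct real).
General solution: y = C₁e^(-5x) + C₂e^(-3x).


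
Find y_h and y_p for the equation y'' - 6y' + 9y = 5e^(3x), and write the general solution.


Characteristic polynomial (r - 3)² = 0; repeated root r = 3.
y_h = (C₁ + C₂x)e^(3x). Forcing matches the repeated root (resonance), so try y_p = Ax² e^(3x).
Substitute and solve for A: 2A = 5, so A = 5/2.
General solution: y = (C₁ + C₂x + (5/2)x²)e^(3x).


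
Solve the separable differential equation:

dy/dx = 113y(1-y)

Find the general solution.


Separate: dy/[y(1-y)] = 113 dx.
Partial fractions: 1/[y(1-y)] = 1/y + 1/(1-y).
Integrate: ln|y/(1-y)| = 113x + C₀.
Solve for y: y = 1/(1 + Ce^(-113x)).


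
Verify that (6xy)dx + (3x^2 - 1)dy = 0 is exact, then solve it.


Check exactness: ∂M/∂y = 6x and ∂N/∂x = 6x; equal, so the equation is exact.
Integrate M with respect to x (treating y as constant): ∫M dx = 3x^2y + h(y).
Differentiate w.r.t. y and set equal to N: the x-dependent terms already match, leaving h'(y) = -1. Integrate: h(y) = -y.
So F(x,y) = 3x^2y - y.
General solution: 3x^2y - y = C.


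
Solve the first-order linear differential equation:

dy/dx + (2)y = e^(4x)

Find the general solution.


P(x) = 2 ⇒ μ = e^(2x).
(μ y)' = e^(6x) ⇒ μ y = e^(6x)/6 + C.
Divide by μ: y = (1/6)e^(4x) + Ce^(-2x).


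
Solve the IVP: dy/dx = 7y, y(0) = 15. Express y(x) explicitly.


General solution of y' = 7y is y = Ce^(7x).
Apply y(0) = 15: C = 15.
Particular solution: y = 15e^(7x).


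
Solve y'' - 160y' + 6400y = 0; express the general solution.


Characteristic equation: r² - 160r + 6400 = 0, i.e. (r - 80)² = 0.
Repeated root r = 80; include an x factor for the second linearly independent solution.
General solution: y = (C₁ + C₂x)e^(80x).


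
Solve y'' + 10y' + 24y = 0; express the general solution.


Characteristic equation: r² + 10r + 24 = 0.
Factor: (r + 4)(r + 6) = 0 ⇒ r = -4, -6 (distinct real).
General solution: y = C₁e^(-4x) + C₂e^(-6x).


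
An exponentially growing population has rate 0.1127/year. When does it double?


Exponential growth: P(t) = P₀ e^(0.1127t). Set P(t)/P₀ = 2: e^(0.1127t) = 2.
Solve: t = ln(2)/0.1127 ≈ 6.15 years.


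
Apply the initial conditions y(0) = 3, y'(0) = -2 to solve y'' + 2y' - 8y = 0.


Characteristic roots of r² + 2r - 8 = 0 are 2, -4.
General solution y = c₁ e^(2x) + c₂ e^(-4x).
Apply y(0) = 3: c₁ + c₂ = 3. Apply y'(0) = -2: 2 c₁ - 4 c₂ = -2.
Solve: c₁ = 5/3, c₂ = 4/3.
Particular solution: y = (5/3)e^(2x) + (4/3)e^(-4x).


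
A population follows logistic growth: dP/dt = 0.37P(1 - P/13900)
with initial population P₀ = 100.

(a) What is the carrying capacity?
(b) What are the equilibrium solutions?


Logistic ODE dP/dt = 0.37P(1 - P/13900) has equilibria where dP/dt = 0, i.e. P = 0 or P = 13900.
The coefficient (1 - P/K) = 0 when P = K, identifying K = 13900 as the carrying capacity.
(a) K = 13900; (b) equilibria P = 0 and P = 13900.


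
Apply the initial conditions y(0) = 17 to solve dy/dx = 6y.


General solution of y' = 6y is y = Ce^(6x).
Apply y(0) = 17: C = 17.
Particular solution: y = 17e^(6x).


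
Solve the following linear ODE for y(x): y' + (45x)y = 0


P(x) = 45x ⇒ μ = e^((45/2)x²).
Q(x) = 0 so μ y is constant: y = Ce^(-(45/2)x²).


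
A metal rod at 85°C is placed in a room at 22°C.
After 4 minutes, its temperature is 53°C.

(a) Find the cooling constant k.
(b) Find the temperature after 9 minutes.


Newton's law: T(t) = T_a + (T₀ - T_a)e^(-kt).
(a) Use T(4) = 53: (53 - 22)/(85 - 22) = e^(-k·4), so k = -ln(0.492)/4 ≈ 0.1773.
(b) Apply k to t = 9: T(9) = 22 + (63)e^(-1.596) ≈ 34.8°C.


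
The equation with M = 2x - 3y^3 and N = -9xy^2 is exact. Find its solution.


Check exactness: ∂M/∂y = -9y^2 and ∂N/∂x = -9y^2; equal, so the equation is exact.
Integrate M with respect to x (treating y as constant): ∫M dx = x^2 - 3xy^3 + h(y).
Differentiate w.r.t. y and set equal to N: all terms match, so h'(y) = 0 and h is a constant absorbed into C.
General solution: x^2 - 3xy^3 = C.


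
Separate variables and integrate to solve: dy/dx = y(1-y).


Separate: dy/[y(1-y)] =  dx.
Partial fractions: 1/[y(1-y)] = 1/y + 1/(1-y).
Integrate: ln|y/(1-y)| = x + C₀.
Solve for y: y = 1/(1 + Ce^(-x)).


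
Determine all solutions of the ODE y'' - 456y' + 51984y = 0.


Characteristic equation: r² - 456r + 51984 = 0, i.e. (r - 228)² = 0.
Repeated root r = 228; include an x factor for the second linearly independent solution.
General solution: y = (C₁ + C₂x)e^(228x).


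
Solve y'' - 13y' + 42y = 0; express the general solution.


Characteristic equation: r² - 13r + 42 = 0.
Factor: (r - 6)(r - 7) = 0 ⇒ r = 6, 7 (distinct real).
General solution: y = C₁e^(6x) + C₂e^(7x).


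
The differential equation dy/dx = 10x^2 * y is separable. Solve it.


Separate variables: dy/y = 10x^2 dx.
Integrate: ln|y| = (10/3)x^3 + C₀.
Exponentiate: y = Ce^((10/3)x^3).


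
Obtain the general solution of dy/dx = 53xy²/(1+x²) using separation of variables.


Separate: dy/y² = 53x/(1+x²) dx.
Integrate LHS: ∫ dy/y² = -1/y.
Integrate RHS via u = 1+x²: (53/2)ln(1+x²) + C.
Result: -1/y = (53/2)ln(1+x²) + C.


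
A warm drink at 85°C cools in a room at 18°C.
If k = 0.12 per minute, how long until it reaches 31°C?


From T(t) = T_a + (T₀ - T_a)e^(-kt), set T(t) = 31:
(31 - 18) / (85 - 18) = e^(-0.12t), so t = -ln(0.194)/0.12 ≈ 13.7 minutes.


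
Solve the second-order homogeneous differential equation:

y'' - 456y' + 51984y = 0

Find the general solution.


Characteristic equation: r² - 456r + 51984 = 0, i.e. (r - 228)² = 0.
Repeated root r = 228; include an x factor for the second linearly independent solution.
General solution: y = (C₁ + C₂x)e^(228x).


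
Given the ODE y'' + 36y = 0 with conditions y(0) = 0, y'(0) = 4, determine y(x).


Characteristic roots of r² + 36 = 0 are ±6i, so y = C₁cos(6x) + C₂sin(6x).
Apply y(0) = 0: C₁ = 0. Differentiate and apply y'(0) = 4: 6·C₂ = 4, so C₂ = 2/3.
Particular solution: y = (2/3)sin(6x).


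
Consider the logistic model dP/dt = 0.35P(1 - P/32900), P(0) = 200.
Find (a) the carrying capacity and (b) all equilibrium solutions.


Logistic ODE dP/dt = 0.35P(1 - P/32900) has equilibria where dP/dt = 0, i.e. P = 0 or P = 32900.
The coefficient (1 - P/K) = 0 when P = K, identifying K = 32900 as the carrying capacity.
(a) K = 32900; (b) equilibria P = 0 and P = 32900.


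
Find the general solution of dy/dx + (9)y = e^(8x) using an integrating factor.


P(x) = 9 ⇒ μ = e^(9x).
(μ y)' = e^(17x) ⇒ μ y = e^(17x)/17 + C.
Divide by μ: y = (1/17)e^(8x) + Ce^(-9x).


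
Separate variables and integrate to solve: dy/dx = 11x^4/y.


Separate variables: y dy = 11x^4 dx.
Integrate both sides: y²/2 = (11/5)x^5 + C₀.
Multiply by 2: y² = (22/5)x^5 + C.


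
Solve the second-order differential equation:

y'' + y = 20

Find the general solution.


Homogeneous part: r² + 1 = 0 ⇒ r = ±1i, so y_h = C₁cos(x) + C₂sin(x).
Try constant y_p = A; plug in: 1A = 20 ⇒ A = 20.
General solution: y = C₁cos(x) + C₂sin(x) + 20.


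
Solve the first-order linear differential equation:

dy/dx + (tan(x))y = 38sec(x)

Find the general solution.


P(x) = tan(x) ⇒ μ = e^(∫tan(x)dx) = sec(x).
(sec(x) y)' = 38sec²(x) ⇒ sec(x) y = 38tan(x) + C.
Multiply by cos(x): y = 38sin(x) + C·cos(x).


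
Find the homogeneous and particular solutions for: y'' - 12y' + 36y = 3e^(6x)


Characteristic polynomial (r - 6)² = 0; repeated root r = 6.
y_h = (C₁ + C₂x)e^(6x). Forcing matches the repeated root (resonance), so try y_p = Ax² e^(6x).
Substitute and solve for A: 2A = 3, so A = 3/2.
General solution: y = (C₁ + C₂x + (3/2)x²)e^(6x).


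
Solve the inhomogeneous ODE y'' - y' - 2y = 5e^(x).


Characteristic roots of r² - r - 2 = 0 are 2, -1.
y_h = C₁e^(2x) + C₂e^(-x).
Forcing exponent 1 is not a characteristic root; try y_p = Ae^(x).
Substitute: A·(1 + (-1)·1 + (-2)) = A·-2 = 5, so A = -5/2.
General solution: y = C₁e^(2x) + C₂e^(-x) - (5/2)e^(x).


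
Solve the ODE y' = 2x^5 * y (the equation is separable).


Separate variables: dy/y = 2x^5 dx.
Integrate: ln|y| = (1/3)x^6 + C₀.
Exponentiate: y = Ce^((1/3)x^6).


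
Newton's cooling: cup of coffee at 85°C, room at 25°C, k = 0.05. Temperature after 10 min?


Newton's law: dT/dt = -k(T - T_a) has solution T(t) = T_a + (T₀ - T_a)e^(-kt).
Plug in T_a = 25, T₀ = 85, k = 0.05, t = 10: T(10) = 25 + (60)e^(-0.50) ≈ 61.4°C.


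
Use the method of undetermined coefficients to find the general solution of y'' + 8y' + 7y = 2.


Characteristic roots of r² + 8r + 7 = 0 are -1, -7.
y_h = C₁e^(-x) + C₂e^(-7x).
Constant forcing; try y_p = A. Then 7A = 2 ⇒ A = 2/7.
General solution: y = C₁e^(-x) + C₂e^(-7x) + 2/7.


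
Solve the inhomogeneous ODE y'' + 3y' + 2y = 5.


Characteristic roots of r² + 3r + 2 = 0 are -1, -2.
y_h = C₁e^(-x) + C₂e^(-2x).
Constant forcing; try y_p = A. Then 2A = 5 ⇒ A = 5/2.
General solution: y = C₁e^(-x) + C₂e^(-2x) + 5/2.


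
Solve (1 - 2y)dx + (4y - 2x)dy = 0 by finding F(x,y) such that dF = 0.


Check exactness: ∂M/∂y = -2 and ∂N/∂x = -2; equal, so the equation is exact.
Integrate M with respect to x (treating y as constant): ∫M dx = x - 2xy + h(y).
Differentiate w.r.t. y and set equal to N: the x-dependent terms already match, leaving h'(y) = 4y. Integrate: h(y) = 2y^2.
So F(x,y) = 2y^2 + x - 2xy.
General solution: 2y^2 + x - 2xy = C.


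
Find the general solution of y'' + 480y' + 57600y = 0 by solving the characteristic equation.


Characteristic equation: r² + 480r + 57600 = 0, i.e. (r + 240)² = 0.
Repeated root r = -240; include an x factor for the second linearly independent solution.
General solution: y = (C₁ + C₂x)e^(-240x).


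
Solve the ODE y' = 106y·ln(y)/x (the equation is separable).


Separate: dy/[y ln(y)] = 106 dx/x.
Substitute u = ln(y): du/u = 106 dx/x.
Integrate: ln|ln(y)| = 106ln|x| + C₀, hence ln(y) = C·x^106.


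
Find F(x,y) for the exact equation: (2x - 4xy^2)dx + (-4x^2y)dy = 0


Check exactness: ∂M/∂y = -8xy and ∂N/∂x = -8xy; equal, so the equation is exact.
Integrate M with respect to x (treating y as constant): ∫M dx = x^2 - 2x^2y^2 + h(y).
Differentiate w.r.t. y and set equal to N: all terms match, so h'(y) = 0 and h is a constant absorbed into C.
General solution: x^2 - 2x^2y^2 = C.


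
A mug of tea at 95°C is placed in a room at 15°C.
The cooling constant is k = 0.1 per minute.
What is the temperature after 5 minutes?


Newton's law: dT/dt = -k(T - T_a) has solution T(t) = T_a + (T₀ - T_a)e^(-kt).
Plug in T_a = 15, T₀ = 95, k = 0.1, t = 5: T(5) = 15 + (80)e^(-0.50) ≈ 63.5°C.


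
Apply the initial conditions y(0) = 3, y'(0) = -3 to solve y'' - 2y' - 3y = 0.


Characteristic roots of r² - 2r - 3 = 0 are 3, -1.
General solution y = c₁ e^(3x) + c₂ e^(-x).
Apply y(0) = 3: c₁ + c₂ = 3. Apply y'(0) = -3: 3 c₁ - 1 c₂ = -3.
Solve: c₁ = 0, c₂ = 3.
Particular solution: y = 0e^(3x) + 3e^(-x).


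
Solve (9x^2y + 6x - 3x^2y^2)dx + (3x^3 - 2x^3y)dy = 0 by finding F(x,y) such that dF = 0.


Check exactness: ∂M/∂y = 9x^2 - 6x^2y and ∂N/∂x = 9x^2 - 6x^2y; equal, so the equation is exact.
Integrate M with respect to x (treating y as constant): ∫M dx = 3x^3y + 3x^2 - x^3y^2 + h(y).
Differentiate w.r.t. y and set equal to N: all terms match, so h'(y) = 0 and h is a constant absorbed into C.
General solution: 3x^3y + 3x^2 - x^3y^2 = C.


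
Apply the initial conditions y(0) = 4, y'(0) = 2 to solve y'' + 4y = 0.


Characteristic roots of r² + 4 = 0 are ±2i, so y = C₁cos(2x) + C₂sin(2x).
Apply y(0) = 4: C₁ = 4. Differentiate and apply y'(0) = 2: 2·C₂ = 2, so C₂ = 1.
Particular solution: y = 4cos(2x) + sin(2x).


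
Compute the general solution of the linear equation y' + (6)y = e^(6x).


P(x) = 6 ⇒ μ = e^(6x).
(μ y)' = e^(12x) ⇒ μ y = (1/12)e^(12x) + C.
Divide by μ: y = (1/12)e^(6x) + Ce^(-6x).


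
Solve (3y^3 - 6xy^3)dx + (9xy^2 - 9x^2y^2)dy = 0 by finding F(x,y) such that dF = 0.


Check exactness: ∂M/∂y = 9y^2 - 18xy^2 and ∂N/∂x = 9y^2 - 18xy^2; equal, so the equation is exact.
Integrate M with respect to x (treating y as constant): ∫M dx = 3xy^3 - 3x^2y^3 + h(y).
Differentiate w.r.t. y and set equal to N: all terms match, so h'(y) = 0 and h is a constant absorbed into C.
General solution: 3xy^3 - 3x^2y^3 = C.


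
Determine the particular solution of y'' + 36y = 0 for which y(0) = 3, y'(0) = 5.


Characteristic roots of r² + 36 = 0 are ±6i, so y = C₁cos(6x) + C₂sin(6x).
Apply y(0) = 3: C₁ = 3. Differentiate and apply y'(0) = 5: 6·C₂ = 5, so C₂ = 5/6.
Particular solution: y = 3cos(6x) + (5/6)sin(6x).


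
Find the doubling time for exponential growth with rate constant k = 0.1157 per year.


Exponential growth: P(t) = P₀ e^(0.1157t). Set P(t)/P₀ = 2: e^(0.1157t) = 2.
Solve: t = ln(2)/0.1157 ≈ 5.99 years.


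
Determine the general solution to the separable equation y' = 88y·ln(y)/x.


Separate: dy/[y ln(y)] = 88 dx/x.
Substitute u = ln(y): du/u = 88 dx/x.
Integrate: ln|ln(y)| = 88ln|x| + C₀, hence ln(y) = C·x^88.


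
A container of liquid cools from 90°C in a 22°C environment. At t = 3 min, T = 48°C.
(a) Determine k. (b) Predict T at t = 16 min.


Newton's law: T(t) = T_a + (T₀ - T_a)e^(-kt).
(a) Use T(3) = 48: (48 - 22)/(90 - 22) = e^(-k·3), so k = -ln(0.382)/3 ≈ 0.3205.
(b) Apply k to t = 16: T(16) = 22 + (68)e^(-5.128) ≈ 22.4°C.


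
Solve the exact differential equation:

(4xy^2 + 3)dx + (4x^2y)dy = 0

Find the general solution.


Check exactness: ∂M/∂y = 8xy and ∂N/∂x = 8xy; equal, so the equation is exact.
Integrate M with respect to x (treating y as constant): ∫M dx = 2x^2y^2 + 3x + h(y).
Differentiate w.r.t. y and set equal to N: all terms match, so h'(y) = 0 and h is a constant absorbed into C.
General solution: 2x^2y^2 + 3x = C.


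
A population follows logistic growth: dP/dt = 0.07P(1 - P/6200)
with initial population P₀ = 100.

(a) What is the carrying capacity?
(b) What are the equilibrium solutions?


Logistic ODE dP/dt = 0.07P(1 - P/6200) has equilibria where dP/dt = 0, i.e. P = 0 or P = 6200.
The coefficient (1 - P/K) = 0 when P = K, identifying K = 6200 as the carrying capacity.
(a) K = 6200; (b) equilibria P = 0 and P = 6200.


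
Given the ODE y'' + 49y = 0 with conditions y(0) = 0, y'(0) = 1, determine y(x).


Characteristic roots of r² + 49 = 0 are ±7i, so y = C₁cos(7x) + C₂sin(7x).
Apply y(0) = 0: C₁ = 0. Differentiate and apply y'(0) = 1: 7·C₂ = 1, so C₂ = 1/7.
Particular solution: y = (1/7)sin(7x).


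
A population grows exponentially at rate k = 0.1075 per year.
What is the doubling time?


Exponential growth: P(t) = P₀ e^(0.1075t). Set P(t)/P₀ = 2: e^(0.1075t) = 2.
Solve: t = ln(2)/0.1075 ≈ 6.45 years.


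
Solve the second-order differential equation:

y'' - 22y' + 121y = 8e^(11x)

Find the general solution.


Characteristic polynomial (r - 11)² = 0; repeated root r = 11.
y_h = (C₁ + C₂x)e^(11x). Forcing matches the repeated root (resonance), so try y_p = Ax² e^(11x).
Substitute and solve for A: 2A = 8, so A = 4.
General solution: y = (C₁ + C₂x + 4x²)e^(11x).


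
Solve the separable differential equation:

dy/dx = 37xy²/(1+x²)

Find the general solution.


Separate: dy/y² = 37x/(1+x²) dx.
Integrate LHS: ∫ dy/y² = -1/y.
Integrate RHS via u = 1+x²: (37/2)ln(1+x²) + C.
Result: -1/y = (37/2)ln(1+x²) + C.


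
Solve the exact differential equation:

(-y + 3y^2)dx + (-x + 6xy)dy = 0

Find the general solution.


Check exactness: ∂M/∂y = -1 + 6y and ∂N/∂x = -1 + 6y; equal, so the equation is exact.
Integrate M with respect to x (treating y as constant): ∫M dx = -xy + 3xy^2 + h(y).
Differentiate w.r.t. y and set equal to N: all terms match, so h'(y) = 0 and h is a constant absorbed into C.
General solution: -xy + 3xy^2 = C.


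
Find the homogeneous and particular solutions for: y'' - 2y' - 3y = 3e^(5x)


Characteristic roots of r² - 2r - 3 = 0 are -1, 3.
y_h = C₁e^(-x) + C₂e^(3x).
Forcing exponent 5 is not a characteristic root; try y_p = Ae^(5x).
Substitute: A·(25 + (-2)·5 + (-3)) = A·12 = 3, so A = 1/4.
General solution: y = C₁e^(-x) + C₂e^(3x) + (1/4)e^(5x).


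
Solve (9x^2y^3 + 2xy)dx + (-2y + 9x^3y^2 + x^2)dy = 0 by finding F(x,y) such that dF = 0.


Check exactness: ∂M/∂y = 27x^2y^2 + 2x and ∂N/∂x = 27x^2y^2 + 2x; equal, so the equation is exact.
Integrate M with respect to x (treating y as constant): ∫M dx = 3x^3y^3 + x^2y + h(y).
Differentiate w.r.t. y and set equal to N: the x-dependent terms already match, leaving h'(y) = -2y. Integrate: h(y) = -y^2.
So F(x,y) = -y^2 + 3x^3y^3 + x^2y.
General solution: -y^2 + 3x^3y^3 + x^2y = C.


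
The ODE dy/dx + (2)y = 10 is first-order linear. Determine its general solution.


P(x) = 2, Q(x) = 10; integrating factor μ = e^(2x).
(μ y)' = 10e^(2x) ⇒ μ y = 5e^(2x) + C.
Divide by μ: y = 5 + Ce^(-2x).


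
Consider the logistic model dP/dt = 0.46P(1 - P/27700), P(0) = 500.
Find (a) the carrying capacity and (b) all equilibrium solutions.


Logistic ODE dP/dt = 0.46P(1 - P/27700) has equilibria where dP/dt = 0, i.e. P = 0 or P = 27700.
The coefficient (1 - P/K) = 0 when P = K, identifying K = 27700 as the carrying capacity.
(a) K = 27700; (b) equilibria P = 0 and P = 27700.


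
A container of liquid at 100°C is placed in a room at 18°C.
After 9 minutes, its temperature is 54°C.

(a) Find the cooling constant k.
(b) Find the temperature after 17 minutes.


Newton's law: T(t) = T_a + (T₀ - T_a)e^(-kt).
(a) Use T(9) = 54: (54 - 18)/(100 - 18) = e^(-k·9), so k = -ln(0.439)/9 ≈ 0.0915.
(b) Apply k to t = 17: T(17) = 18 + (82)e^(-1.555) ≈ 35.3°C.


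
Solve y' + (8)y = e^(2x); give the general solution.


P(x) = 8 ⇒ μ = e^(8x).
(μ y)' = e^(10x) ⇒ μ y = e^(10x)/10 + C.
Divide by μ: y = (1/10)e^(2x) + Ce^(-8x).


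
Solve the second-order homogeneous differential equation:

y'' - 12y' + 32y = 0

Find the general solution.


Characteristic equation: r² - 12r + 32 = 0.
Factor: (r - 4)(r - 8) = 0 ⇒ r = 4, 8 (distinct real).
General solution: y = C₁e^(4x) + C₂e^(8x).


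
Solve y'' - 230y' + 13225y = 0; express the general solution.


Characteristic equation: r² - 230r + 13225 = 0, i.e. (r - 115)² = 0.
Repeated root r = 115; include an x factor for the second linearly independent solution.
General solution: y = (C₁ + C₂x)e^(115x).


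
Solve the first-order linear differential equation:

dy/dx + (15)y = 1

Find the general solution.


P(x) = 15, Q(x) = 1; integrating factor μ = e^(15x).
(μ y)' = e^(15x) ⇒ μ y = (1/15)e^(15x) + C.
Divide by μ: y = 1/15 + Ce^(-15x).


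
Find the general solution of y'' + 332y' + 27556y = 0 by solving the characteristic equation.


Characteristic equation: r² + 332r + 27556 = 0, i.e. (r + 166)² = 0.
Repeated root r = -166; include an x factor for the second linearly independent solution.
General solution: y = (C₁ + C₂x)e^(-166x).


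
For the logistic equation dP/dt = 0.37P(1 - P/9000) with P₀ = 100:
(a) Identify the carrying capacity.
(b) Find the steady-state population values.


Logistic ODE dP/dt = 0.37P(1 - P/9000) has equilibria where dP/dt = 0, i.e. P = 0 or P = 9000.
The coefficient (1 - P/K) = 0 when P = K, identifying K = 9000 as the carrying capacity.
(a) K = 9000; (b) equilibria P = 0 and P = 9000.


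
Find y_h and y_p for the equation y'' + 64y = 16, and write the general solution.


Homogeneous part: r² + 64 = 0 ⇒ r = ±8i, so y_h = C₁cos(8x) + C₂sin(8x).
Try constant y_p = A; plug in: 64A = 16 ⇒ A = 1/4.
General solution: y = C₁cos(8x) + C₂sin(8x) + 1/4.


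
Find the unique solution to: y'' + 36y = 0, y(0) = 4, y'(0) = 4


Characteristic roots of r² + 36 = 0 are ±6i, so y = C₁cos(6x) + C₂sin(6x).
Apply y(0) = 4: C₁ = 4. Differentiate and apply y'(0) = 4: 6·C₂ = 4, so C₂ = 2/3.
Particular solution: y = 4cos(6x) + (2/3)sin(6x).


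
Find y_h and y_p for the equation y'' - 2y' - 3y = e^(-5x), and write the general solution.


Characteristic roots of r² - 2r - 3 = 0 are -1, 3.
y_h = C₁e^(-x) + C₂e^(3x).
Forcing exponent -5 is not a characteristic root; try y_p = Ae^(-5x).
Substitute: A·(25 + (-2)·-5 + (-3)) = A·32 = 1, so A = 1/32.
General solution: y = C₁e^(-x) + C₂e^(3x) + (1/32)e^(-5x).


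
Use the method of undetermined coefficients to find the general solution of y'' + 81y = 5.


Homogeneous part: r² + 81 = 0 ⇒ r = ±9i, so y_h = C₁cos(9x) + C₂sin(9x).
Try constant y_p = A; plug in: 81A = 5 ⇒ A = 5/81.
General solution: y = C₁cos(9x) + C₂sin(9x) + 5/81.


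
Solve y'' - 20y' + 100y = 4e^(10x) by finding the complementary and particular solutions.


Characteristic polynomial (r - 10)² = 0; repeated root r = 10.
y_h = (C₁ + C₂x)e^(10x). Forcing matches the repeated root (resonance), so try y_p = Ax² e^(10x).
Substitute and solve for A: 2A = 4, so A = 2.
General solution: y = (C₁ + C₂x + 2x²)e^(10x).


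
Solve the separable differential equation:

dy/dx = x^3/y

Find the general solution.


Separate variables: y dy = x^3 dx.
Integrate both sides: y²/2 = (1/4)x^4 + C₀.
Multiply by 2: y² = (1/2)x^4 + C.


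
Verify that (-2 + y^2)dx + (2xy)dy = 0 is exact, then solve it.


Check exactness: ∂M/∂y = 2y and ∂N/∂x = 2y; equal, so the equation is exact.
Integrate M with respect to x (treating y as constant): ∫M dx = -2x + xy^2 + h(y).
Differentiate w.r.t. y and set equal to N: all terms match, so h'(y) = 0 and h is a constant absorbed into C.
General solution: -2x + xy^2 = C.


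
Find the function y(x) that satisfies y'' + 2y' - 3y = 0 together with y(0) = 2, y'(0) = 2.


Characteristic roots of r² + 2r - 3 = 0 are -3, 1.
General solution y = c₁ e^(-3x) + c₂ e^(x).
Apply y(0) = 2: c₁ + c₂ = 2. Apply y'(0) = 2: -3 c₁ + 1 c₂ = 2.
Solve: c₁ = 0, c₂ = 2.
Particular solution: y = 0e^(-3x) + 2e^(x).


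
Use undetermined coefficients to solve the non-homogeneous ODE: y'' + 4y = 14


Homogeneous part: r² + 4 = 0 ⇒ r = ±2i, so y_h = C₁cos(2x) + C₂sin(2x).
Try constant y_p = A; plug in: 4A = 14 ⇒ A = 7/2.
General solution: y = C₁cos(2x) + C₂sin(2x) + 7/2.


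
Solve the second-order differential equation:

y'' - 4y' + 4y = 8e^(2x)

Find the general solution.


Characteristic polynomial (r - 2)² = 0; repeated root r = 2.
y_h = (C₁ + C₂x)e^(2x). Forcing matches the repeated root (resonance), so try y_p = Ax² e^(2x).
Substitute and solve for A: 2A = 8, so A = 4.
General solution: y = (C₁ + C₂x + 4x²)e^(2x).


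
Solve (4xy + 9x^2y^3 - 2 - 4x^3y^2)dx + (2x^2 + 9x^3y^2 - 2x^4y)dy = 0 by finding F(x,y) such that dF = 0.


Check exactness: ∂M/∂y = 4x + 27x^2y^2 - 8x^3y and ∂N/∂x = 4x + 27x^2y^2 - 8x^3y; equal, so the equation is exact.
Integrate M with respect to x (treating y as constant): ∫M dx = 2x^2y + 3x^3y^3 - 2x - x^4y^2 + h(y).
Differentiate w.r.t. y and set equal to N: all terms match, so h'(y) = 0 and h is a constant absorbed into C.
General solution: 2x^2y + 3x^3y^3 - 2x - x^4y^2 = C.


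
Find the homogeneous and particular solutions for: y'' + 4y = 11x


Homogeneous: r² + 4 = 0 ⇒ r = ±2i, y_h = C₁cos(2x) + C₂sin(2x).
Polynomial forcing; try y_p = Ax + B. Then y_p'' + 4 y_p = 4(Ax + B) = 11x, so B = 0 and A = 11/4.
General solution: y = C₁cos(2x) + C₂sin(2x) + (11/4)x.


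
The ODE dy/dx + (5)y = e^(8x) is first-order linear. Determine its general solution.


P(x) = 5 ⇒ μ = e^(5x).
(μ y)' = e^(13x) ⇒ μ y = e^(13x)/13 + C.
Divide by μ: y = (1/13)e^(8x) + Ce^(-5x).


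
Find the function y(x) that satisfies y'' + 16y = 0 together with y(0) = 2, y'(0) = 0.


Characteristic roots of r² + 16 = 0 are ±4i, so y = C₁cos(4x) + C₂sin(4x).
Apply y(0) = 2: C₁ = 2. Differentiate and apply y'(0) = 0: 4·C₂ = 0, so C₂ = 0.
Particular solution: y = 2cos(4x).


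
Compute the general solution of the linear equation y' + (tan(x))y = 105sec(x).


P(x) = tan(x) ⇒ μ = e^(∫tan(x)dx) = sec(x).
(sec(x) y)' = 105sec²(x) ⇒ sec(x) y = 105tan(x) + C.
Multiply by cos(x): y = 105sin(x) + C·cos(x).


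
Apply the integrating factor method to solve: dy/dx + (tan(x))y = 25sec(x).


P(x) = tan(x) ⇒ μ = e^(∫tan(x)dx) = sec(x).
(sec(x) y)' = 25sec²(x) ⇒ sec(x) y = 25tan(x) + C.
Multiply by cos(x): y = 25sin(x) + C·cos(x).


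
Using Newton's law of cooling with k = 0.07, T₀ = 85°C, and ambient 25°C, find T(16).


Newton's law: dT/dt = -k(T - T_a) has solution T(t) = T_a + (T₀ - T_a)e^(-kt).
Plug in T_a = 25, T₀ = 85, k = 0.07, t = 16: T(16) = 25 + (60)e^(-1.12) ≈ 44.6°C.


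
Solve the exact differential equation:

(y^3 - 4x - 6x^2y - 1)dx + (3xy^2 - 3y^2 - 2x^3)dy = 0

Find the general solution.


Check exactness: ∂M/∂y = 3y^2 - 6x^2 and ∂N/∂x = 3y^2 - 6x^2; equal, so the equation is exact.
Integrate M with respect to x (treating y as constant): ∫M dx = xy^3 - 2x^2 - 2x^3y - x + h(y).
Differentiate w.r.t. y and set equal to N: the x-dependent terms already match, leaving h'(y) = -3y^2. Integrate: h(y) = -y^3.
So F(x,y) = xy^3 - y^3 - 2x^2 - 2x^3y - x.
General solution: xy^3 - y^3 - 2x^2 - 2x^3y - x = C.


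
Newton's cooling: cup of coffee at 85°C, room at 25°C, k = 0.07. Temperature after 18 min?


Newton's law: dT/dt = -k(T - T_a) has solution T(t) = T_a + (T₀ - T_a)e^(-kt).
Plug in T_a = 25, T₀ = 85, k = 0.07, t = 18: T(18) = 25 + (60)e^(-1.26) ≈ 42.0°C.


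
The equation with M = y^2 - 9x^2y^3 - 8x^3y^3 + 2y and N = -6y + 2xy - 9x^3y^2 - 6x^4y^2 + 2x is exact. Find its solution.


Check exactness: ∂M/∂y = 2y - 27x^2y^2 - 24x^3y^2 + 2 and ∂N/∂x = 2y - 27x^2y^2 - 24x^3y^2 + 2; equal, so the equation is exact.
Integrate M with respect to x (treating y as constant): ∫M dx = xy^2 - 3x^3y^3 - 2x^4y^3 + 2xy + h(y).
Differentiate w.r.t. y and set equal to N: the x-dependent terms already match, leaving h'(y) = -6y. Integrate: h(y) = -3y^2.
So F(x,y) = -3y^2 + xy^2 - 3x^3y^3 - 2x^4y^3 + 2xy.
General solution: -3y^2 + xy^2 - 3x^3y^3 - 2x^4y^3 + 2xy = C.


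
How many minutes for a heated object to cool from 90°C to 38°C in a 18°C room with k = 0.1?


From T(t) = T_a + (T₀ - T_a)e^(-kt), set T(t) = 38:
(38 - 18) / (90 - 18) = e^(-0.1t), so t = -ln(0.278)/0.1 ≈ 12.8 minutes.


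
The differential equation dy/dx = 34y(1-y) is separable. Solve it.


Separate: dy/[y(1-y)] = 34 dx.
Partial fractions: 1/[y(1-y)] = 1/y + 1/(1-y).
Integrate: ln|y/(1-y)| = 34x + C₀.
Solve for y: y = 1/(1 + Ce^(-34x)).


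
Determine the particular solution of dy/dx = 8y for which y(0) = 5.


General solution of y' = 8y is y = Ce^(8x).
Apply y(0) = 5: C = 5.
Particular solution: y = 5e^(8x).


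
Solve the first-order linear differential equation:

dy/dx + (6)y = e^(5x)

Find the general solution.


P(x) = 6 ⇒ μ = e^(6x).
(μ y)' = e^(11x) ⇒ μ y = e^(11x)/11 + C.
Divide by μ: y = (1/11)e^(5x) + Ce^(-6x).


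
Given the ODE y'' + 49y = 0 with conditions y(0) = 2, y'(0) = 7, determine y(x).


Characteristic roots of r² + 49 = 0 are ±7i, so y = C₁cos(7x) + C₂sin(7x).
Apply y(0) = 2: C₁ = 2. Differentiate and apply y'(0) = 7: 7·C₂ = 7, so C₂ = 1.
Particular solution: y = 2cos(7x) + sin(7x).


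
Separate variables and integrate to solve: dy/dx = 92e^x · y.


Separate variables: dy/y = 92e^x dx.
Integrate: ln|y| = 92e^x + C₀.
Exponentiate: y = Ce^(92e^x).


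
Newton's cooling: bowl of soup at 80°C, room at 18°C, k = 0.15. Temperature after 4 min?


Newton's law: dT/dt = -k(T - T_a) has solution T(t) = T_a + (T₀ - T_a)e^(-kt).
Plug in T_a = 18, T₀ = 80, k = 0.15, t = 4: T(4) = 18 + (62)e^(-0.60) ≈ 52.0°C.


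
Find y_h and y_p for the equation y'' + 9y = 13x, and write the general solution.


Homogeneous: r² + 9 = 0 ⇒ r = ±3i, y_h = C₁cos(3x) + C₂sin(3x).
Polynomial forcing; try y_p = Ax + B. Then y_p'' + 9 y_p = 9(Ax + B) = 13x, so B = 0 and A = 13/9.
General solution: y = C₁cos(3x) + C₂sin(3x) + (13/9)x.


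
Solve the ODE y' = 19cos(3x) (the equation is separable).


g(y) = 1, so integrate directly: y = ∫ 19cos(3x) dx = (19/3)sin(3x) + C.


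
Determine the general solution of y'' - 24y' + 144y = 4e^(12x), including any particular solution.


Characteristic polynomial (r - 12)² = 0; repeated root r = 12.
y_h = (C₁ + C₂x)e^(12x). Forcing matches the repeated root (resonance), so try y_p = Ax² e^(12x).
Substitute and solve for A: 2A = 4, so A = 2.
General solution: y = (C₁ + C₂x + 2x²)e^(12x).


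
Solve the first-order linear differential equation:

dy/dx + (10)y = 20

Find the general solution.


P(x) = 10, Q(x) = 20; integrating factor μ = e^(10x).
(μ y)' = 20e^(10x) ⇒ μ y = 2e^(10x) + C.
Divide by μ: y = 2 + Ce^(-10x).


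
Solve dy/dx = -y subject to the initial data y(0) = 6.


General solution of y' = -y is y = Ce^(-x).
Apply y(0) = 6: C = 6.
Particular solution: y = 6e^(-x).


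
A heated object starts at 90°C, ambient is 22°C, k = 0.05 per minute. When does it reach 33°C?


From T(t) = T_a + (T₀ - T_a)e^(-kt), set T(t) = 33:
(33 - 22) / (90 - 22) = e^(-0.05t), so t = -ln(0.162)/0.05 ≈ 36.4 minutes.


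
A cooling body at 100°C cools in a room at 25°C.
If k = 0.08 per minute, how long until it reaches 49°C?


From T(t) = T_a + (T₀ - T_a)e^(-kt), set T(t) = 49:
(49 - 25) / (100 - 25) = e^(-0.08t), so t = -ln(0.320)/0.08 ≈ 14.2 minutes.


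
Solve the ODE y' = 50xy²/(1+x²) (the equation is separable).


Separate: dy/y² = 50x/(1+x²) dx.
Integrate LHS: ∫ dy/y² = -1/y.
Integrate RHS via u = 1+x²: 25ln(1+x²) + C.
Result: -1/y = 25ln(1+x²) + C.


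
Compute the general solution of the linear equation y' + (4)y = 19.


P(x) = 4, Q(x) = 19; integrating factor μ = e^(4x).
(μ y)' = 19e^(4x) ⇒ μ y = (19/4)e^(4x) + C.
Divide by μ: y = 19/4 + Ce^(-4x).


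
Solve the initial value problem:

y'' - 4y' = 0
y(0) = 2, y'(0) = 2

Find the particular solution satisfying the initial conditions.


Characteristic roots of r² - 4r = 0 are 0, 4.
General solution y = c₁ + c₂ e^(4x).
Apply y(0) = 2: c₁ + c₂ = 2. Apply y'(0) = 2: 0 c₁ + 4 c₂ = 2.
Solve: c₁ = 3/2, c₂ = 1/2.
Particular solution: y = 3/2 + (1/2)e^(4x).


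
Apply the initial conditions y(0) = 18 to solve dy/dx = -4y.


General solution of y' = -4y is y = Ce^(-4x).
Apply y(0) = 18: C = 18.
Particular solution: y = 18e^(-4x).


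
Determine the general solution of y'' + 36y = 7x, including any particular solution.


Homogeneous: r² + 36 = 0 ⇒ r = ±6i, y_h = C₁cos(6x) + C₂sin(6x).
Polynomial forcing; try y_p = Ax + B. Then y_p'' + 36 y_p = 36(Ax + B) = 7x, so B = 0 and A = 7/36.
General solution: y = C₁cos(6x) + C₂sin(6x) + (7/36)x.


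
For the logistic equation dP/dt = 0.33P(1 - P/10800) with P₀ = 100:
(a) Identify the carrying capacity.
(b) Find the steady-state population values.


Logistic ODE dP/dt = 0.33P(1 - P/10800) has equilibria where dP/dt = 0, i.e. P = 0 or P = 10800.
The coefficient (1 - P/K) = 0 when P = K, identifying K = 10800 as the carrying capacity.
(a) K = 10800; (b) equilibria P = 0 and P = 10800.


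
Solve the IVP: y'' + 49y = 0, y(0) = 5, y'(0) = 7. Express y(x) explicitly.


Characteristic roots of r² + 49 = 0 are ±7i, so y = C₁cos(7x) + C₂sin(7x).
Apply y(0) = 5: C₁ = 5. Differentiate and apply y'(0) = 7: 7·C₂ = 7, so C₂ = 1.
Particular solution: y = 5cos(7x) + sin(7x).


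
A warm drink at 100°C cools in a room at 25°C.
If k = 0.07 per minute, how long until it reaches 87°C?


From T(t) = T_a + (T₀ - T_a)e^(-kt), set T(t) = 87:
(87 - 25) / (100 - 25) = e^(-0.07t), so t = -ln(0.827)/0.07 ≈ 2.7 minutes.
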